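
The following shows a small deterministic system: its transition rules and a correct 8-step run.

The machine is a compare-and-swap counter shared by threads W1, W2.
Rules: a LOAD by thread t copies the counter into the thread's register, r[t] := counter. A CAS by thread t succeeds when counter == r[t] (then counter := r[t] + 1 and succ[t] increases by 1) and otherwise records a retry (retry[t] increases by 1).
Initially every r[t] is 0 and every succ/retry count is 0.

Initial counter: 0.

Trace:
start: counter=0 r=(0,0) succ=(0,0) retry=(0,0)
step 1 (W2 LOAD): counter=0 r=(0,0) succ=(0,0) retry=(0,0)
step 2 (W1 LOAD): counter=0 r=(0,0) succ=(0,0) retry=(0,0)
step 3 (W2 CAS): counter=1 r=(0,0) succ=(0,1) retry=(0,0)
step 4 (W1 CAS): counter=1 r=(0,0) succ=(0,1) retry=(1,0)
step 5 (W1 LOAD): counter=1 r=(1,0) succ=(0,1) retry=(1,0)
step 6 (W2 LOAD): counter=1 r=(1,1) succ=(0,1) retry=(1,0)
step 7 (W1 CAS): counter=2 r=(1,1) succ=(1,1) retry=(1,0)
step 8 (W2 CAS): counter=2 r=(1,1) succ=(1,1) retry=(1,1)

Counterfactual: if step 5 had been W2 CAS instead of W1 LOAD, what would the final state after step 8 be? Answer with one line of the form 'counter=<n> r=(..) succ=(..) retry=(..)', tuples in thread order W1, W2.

(re-executing from step 5 with the substitution; state before step 5: counter=1 r=(0,0) succ=(0,1) retry=(1,0))
step 5 (W2 CAS): counter=1 r=(0,0) succ=(0,1) retry=(1,1)
step 6 (W2 LOAD): counter=1 r=(0,1) succ=(0,1) retry=(1,1)
step 7 (W1 CAS): counter=1 r=(0,1) succ=(0,1) retry=(2,1)
step 8 (W2 CAS): counter=2 r=(0,1) succ=(0,2) retry=(2,1)

counter=2 r=(0,1) succ=(0,2) retry=(2,1)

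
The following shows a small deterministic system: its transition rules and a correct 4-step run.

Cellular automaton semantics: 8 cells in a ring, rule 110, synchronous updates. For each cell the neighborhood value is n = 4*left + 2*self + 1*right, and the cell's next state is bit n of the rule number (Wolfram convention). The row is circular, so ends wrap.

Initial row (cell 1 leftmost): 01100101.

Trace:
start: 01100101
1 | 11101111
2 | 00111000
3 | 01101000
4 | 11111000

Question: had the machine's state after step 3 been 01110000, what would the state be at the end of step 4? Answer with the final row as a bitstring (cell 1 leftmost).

11010000

state after step 3 := 01110000
4 | 11010000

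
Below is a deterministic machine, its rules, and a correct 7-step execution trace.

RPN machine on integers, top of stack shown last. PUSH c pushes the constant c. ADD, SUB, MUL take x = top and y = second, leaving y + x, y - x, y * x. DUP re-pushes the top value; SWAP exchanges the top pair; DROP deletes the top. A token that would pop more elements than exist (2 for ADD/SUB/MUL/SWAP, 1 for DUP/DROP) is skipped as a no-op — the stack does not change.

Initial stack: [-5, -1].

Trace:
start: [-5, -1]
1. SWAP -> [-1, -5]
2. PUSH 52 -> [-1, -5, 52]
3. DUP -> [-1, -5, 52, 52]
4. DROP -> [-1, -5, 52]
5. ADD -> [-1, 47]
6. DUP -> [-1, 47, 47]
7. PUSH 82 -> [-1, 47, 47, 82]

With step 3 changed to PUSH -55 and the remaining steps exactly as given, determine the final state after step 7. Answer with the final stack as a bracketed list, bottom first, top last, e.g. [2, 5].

(re-executing from step 3 with the substitution; state before step 3: [-1, -5, 52])
3. PUSH -55 -> [-1, -5, 52, -55]
4. DROP -> [-1, -5, 52]
5. ADD -> [-1, 47]
6. DUP -> [-1, 47, 47]
7. PUSH 82 -> [-1, 47, 47, 82]

[-1, 47, 47, 82]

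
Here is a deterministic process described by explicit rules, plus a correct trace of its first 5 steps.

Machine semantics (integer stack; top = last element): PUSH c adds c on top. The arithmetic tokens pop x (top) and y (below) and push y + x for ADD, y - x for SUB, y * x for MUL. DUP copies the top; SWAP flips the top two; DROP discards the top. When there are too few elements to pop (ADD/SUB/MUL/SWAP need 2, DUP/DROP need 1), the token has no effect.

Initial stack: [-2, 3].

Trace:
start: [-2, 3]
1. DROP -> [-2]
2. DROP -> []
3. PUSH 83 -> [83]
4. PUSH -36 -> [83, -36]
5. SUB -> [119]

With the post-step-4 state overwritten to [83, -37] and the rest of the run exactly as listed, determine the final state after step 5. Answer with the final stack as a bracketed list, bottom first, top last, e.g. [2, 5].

state after step 4 := [83, -37]
5. SUB -> [120]

[120]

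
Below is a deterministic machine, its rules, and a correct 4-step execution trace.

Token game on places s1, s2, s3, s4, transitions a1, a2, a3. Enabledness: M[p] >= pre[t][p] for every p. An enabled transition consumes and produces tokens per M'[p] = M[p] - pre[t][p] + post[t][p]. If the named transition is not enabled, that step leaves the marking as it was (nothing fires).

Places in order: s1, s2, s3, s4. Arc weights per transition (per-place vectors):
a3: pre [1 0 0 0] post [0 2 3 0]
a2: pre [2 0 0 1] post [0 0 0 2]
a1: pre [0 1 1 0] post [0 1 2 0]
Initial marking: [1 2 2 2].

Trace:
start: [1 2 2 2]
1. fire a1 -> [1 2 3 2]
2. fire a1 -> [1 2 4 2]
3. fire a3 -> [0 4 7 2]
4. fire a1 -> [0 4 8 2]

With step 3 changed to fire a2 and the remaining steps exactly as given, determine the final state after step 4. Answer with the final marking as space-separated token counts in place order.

1 2 5 2

(re-executing from step 3 with the substitution; state before step 3: [1 2 4 2])
3. fire a2 -> [1 2 4 2]
4. fire a1 -> [1 2 5 2]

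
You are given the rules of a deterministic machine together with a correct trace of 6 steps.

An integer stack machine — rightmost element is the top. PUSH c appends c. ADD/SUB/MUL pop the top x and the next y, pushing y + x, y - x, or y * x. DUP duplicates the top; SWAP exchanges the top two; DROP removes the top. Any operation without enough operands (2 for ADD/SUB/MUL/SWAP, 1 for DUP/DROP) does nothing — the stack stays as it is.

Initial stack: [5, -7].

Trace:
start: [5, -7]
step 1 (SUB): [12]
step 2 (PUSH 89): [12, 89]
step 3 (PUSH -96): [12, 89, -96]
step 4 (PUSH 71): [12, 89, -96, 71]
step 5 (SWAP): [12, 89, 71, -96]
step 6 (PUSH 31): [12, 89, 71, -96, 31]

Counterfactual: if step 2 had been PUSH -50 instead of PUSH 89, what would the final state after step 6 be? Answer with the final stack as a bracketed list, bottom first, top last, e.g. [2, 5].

(re-executing from step 2 with the substitution; state before step 2: [12])
step 2 (PUSH -50): [12, -50]
step 3 (PUSH -96): [12, -50, -96]
step 4 (PUSH 71): [12, -50, -96, 71]
step 5 (SWAP): [12, -50, 71, -96]
step 6 (PUSH 31): [12, -50, 71, -96, 31]

[12, -50, 71, -96, 31]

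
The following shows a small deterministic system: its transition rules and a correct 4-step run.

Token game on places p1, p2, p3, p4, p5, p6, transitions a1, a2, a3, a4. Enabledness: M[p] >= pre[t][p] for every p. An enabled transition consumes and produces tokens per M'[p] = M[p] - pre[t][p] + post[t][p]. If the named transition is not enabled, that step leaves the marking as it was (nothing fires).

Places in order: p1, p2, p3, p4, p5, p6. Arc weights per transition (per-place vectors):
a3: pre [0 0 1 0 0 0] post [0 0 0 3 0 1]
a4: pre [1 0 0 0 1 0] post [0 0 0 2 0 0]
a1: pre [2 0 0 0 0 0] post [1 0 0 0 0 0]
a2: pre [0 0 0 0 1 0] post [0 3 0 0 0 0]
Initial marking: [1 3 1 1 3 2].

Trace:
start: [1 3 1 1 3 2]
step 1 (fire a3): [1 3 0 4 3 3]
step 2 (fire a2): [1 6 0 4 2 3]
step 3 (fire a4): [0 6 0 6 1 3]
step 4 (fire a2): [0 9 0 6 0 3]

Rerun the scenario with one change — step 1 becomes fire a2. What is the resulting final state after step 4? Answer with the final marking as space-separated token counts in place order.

0 9 1 3 0 2

(re-executing from step 1 with the substitution; state before step 1: [1 3 1 1 3 2])
step 1 (fire a2): [1 6 1 1 2 2]
step 2 (fire a2): [1 9 1 1 1 2]
step 3 (fire a4): [0 9 1 3 0 2]
step 4 (fire a2): [0 9 1 3 0 2]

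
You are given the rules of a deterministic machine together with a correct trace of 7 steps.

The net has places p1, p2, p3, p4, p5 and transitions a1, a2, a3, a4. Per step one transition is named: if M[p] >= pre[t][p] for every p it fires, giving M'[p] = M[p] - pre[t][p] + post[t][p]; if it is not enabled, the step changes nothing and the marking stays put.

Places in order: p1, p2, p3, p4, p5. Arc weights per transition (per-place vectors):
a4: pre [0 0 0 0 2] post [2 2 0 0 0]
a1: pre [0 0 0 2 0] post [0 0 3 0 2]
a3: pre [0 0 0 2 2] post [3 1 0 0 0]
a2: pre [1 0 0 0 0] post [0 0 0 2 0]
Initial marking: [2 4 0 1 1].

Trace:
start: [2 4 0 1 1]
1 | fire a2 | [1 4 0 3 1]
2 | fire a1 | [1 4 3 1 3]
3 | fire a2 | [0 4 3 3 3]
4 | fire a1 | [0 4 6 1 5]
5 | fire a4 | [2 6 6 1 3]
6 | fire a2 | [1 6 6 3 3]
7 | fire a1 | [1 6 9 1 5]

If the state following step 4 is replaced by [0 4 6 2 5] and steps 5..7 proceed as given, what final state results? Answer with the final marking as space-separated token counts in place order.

state after step 4 := [0 4 6 2 5]
5 | fire a4 | [2 6 6 2 3]
6 | fire a2 | [1 6 6 4 3]
7 | fire a1 | [1 6 9 2 5]

1 6 9 2 5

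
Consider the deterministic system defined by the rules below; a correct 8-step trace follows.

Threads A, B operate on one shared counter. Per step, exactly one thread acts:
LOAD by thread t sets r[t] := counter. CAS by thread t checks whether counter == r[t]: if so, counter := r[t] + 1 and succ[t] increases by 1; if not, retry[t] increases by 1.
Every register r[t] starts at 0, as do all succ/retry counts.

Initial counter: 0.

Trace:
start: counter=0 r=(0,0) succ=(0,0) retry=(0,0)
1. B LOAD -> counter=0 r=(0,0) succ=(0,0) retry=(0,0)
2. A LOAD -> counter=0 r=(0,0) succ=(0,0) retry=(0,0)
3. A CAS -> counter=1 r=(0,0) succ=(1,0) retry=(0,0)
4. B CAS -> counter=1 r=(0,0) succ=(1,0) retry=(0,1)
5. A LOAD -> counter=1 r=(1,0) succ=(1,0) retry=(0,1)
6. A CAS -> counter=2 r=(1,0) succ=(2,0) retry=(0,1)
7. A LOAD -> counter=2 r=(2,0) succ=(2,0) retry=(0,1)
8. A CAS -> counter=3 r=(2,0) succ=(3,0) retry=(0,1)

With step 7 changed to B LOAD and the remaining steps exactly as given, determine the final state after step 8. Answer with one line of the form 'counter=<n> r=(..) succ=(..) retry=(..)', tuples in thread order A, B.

(re-executing from step 7 with the substitution; state before step 7: counter=2 r=(1,0) succ=(2,0) retry=(0,1))
7. B LOAD -> counter=2 r=(1,2) succ=(2,0) retry=(0,1)
8. A CAS -> counter=2 r=(1,2) succ=(2,0) retry=(1,1)

counter=2 r=(1,2) succ=(2,0) retry=(1,1)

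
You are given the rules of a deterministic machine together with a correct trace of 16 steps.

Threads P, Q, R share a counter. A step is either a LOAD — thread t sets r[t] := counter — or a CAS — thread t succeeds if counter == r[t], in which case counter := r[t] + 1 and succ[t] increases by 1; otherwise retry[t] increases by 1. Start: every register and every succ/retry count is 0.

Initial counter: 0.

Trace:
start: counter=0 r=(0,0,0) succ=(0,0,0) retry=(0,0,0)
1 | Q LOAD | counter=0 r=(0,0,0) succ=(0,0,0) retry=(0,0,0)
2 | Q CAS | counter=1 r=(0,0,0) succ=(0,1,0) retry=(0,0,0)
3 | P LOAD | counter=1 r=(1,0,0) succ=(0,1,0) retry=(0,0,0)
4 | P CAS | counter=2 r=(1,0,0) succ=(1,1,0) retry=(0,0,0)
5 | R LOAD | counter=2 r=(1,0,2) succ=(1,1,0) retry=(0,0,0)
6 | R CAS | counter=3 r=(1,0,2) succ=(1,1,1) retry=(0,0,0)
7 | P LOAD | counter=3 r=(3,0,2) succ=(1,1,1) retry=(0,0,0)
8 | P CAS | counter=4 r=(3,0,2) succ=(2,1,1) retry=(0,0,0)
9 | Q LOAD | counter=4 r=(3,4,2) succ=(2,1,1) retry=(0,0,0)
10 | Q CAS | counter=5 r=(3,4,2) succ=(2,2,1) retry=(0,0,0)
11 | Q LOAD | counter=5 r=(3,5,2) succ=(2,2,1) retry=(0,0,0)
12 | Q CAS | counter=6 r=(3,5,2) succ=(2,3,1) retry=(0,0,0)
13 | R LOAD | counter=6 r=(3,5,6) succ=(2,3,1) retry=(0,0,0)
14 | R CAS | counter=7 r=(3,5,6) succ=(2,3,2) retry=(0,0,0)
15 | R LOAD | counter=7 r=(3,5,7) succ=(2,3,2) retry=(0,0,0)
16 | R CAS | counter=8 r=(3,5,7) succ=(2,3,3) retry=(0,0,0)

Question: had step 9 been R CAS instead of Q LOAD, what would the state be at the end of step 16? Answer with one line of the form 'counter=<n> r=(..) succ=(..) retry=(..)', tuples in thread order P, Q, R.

(re-executing from step 9 with the substitution; state before step 9: counter=4 r=(3,0,2) succ=(2,1,1) retry=(0,0,0))
9 | R CAS | counter=4 r=(3,0,2) succ=(2,1,1) retry=(0,0,1)
10 | Q CAS | counter=4 r=(3,0,2) succ=(2,1,1) retry=(0,1,1)
11 | Q LOAD | counter=4 r=(3,4,2) succ=(2,1,1) retry=(0,1,1)
12 | Q CAS | counter=5 r=(3,4,2) succ=(2,2,1) retry=(0,1,1)
13 | R LOAD | counter=5 r=(3,4,5) succ=(2,2,1) retry=(0,1,1)
14 | R CAS | counter=6 r=(3,4,5) succ=(2,2,2) retry=(0,1,1)
15 | R LOAD | counter=6 r=(3,4,6) succ=(2,2,2) retry=(0,1,1)
16 | R CAS | counter=7 r=(3,4,6) succ=(2,2,3) retry=(0,1,1)

counter=7 r=(3,4,6) succ=(2,2,3) retry=(0,1,1)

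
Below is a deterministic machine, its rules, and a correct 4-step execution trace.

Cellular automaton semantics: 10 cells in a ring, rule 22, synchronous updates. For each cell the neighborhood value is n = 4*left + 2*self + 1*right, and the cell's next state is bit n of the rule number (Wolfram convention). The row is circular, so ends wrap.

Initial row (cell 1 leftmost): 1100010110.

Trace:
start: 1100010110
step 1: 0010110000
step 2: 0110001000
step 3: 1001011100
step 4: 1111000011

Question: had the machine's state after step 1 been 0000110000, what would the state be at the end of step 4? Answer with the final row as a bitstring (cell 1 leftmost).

state after step 1 := 0000110000
step 2: 0001001000
step 3: 0011111100
step 4: 0100000010

0100000010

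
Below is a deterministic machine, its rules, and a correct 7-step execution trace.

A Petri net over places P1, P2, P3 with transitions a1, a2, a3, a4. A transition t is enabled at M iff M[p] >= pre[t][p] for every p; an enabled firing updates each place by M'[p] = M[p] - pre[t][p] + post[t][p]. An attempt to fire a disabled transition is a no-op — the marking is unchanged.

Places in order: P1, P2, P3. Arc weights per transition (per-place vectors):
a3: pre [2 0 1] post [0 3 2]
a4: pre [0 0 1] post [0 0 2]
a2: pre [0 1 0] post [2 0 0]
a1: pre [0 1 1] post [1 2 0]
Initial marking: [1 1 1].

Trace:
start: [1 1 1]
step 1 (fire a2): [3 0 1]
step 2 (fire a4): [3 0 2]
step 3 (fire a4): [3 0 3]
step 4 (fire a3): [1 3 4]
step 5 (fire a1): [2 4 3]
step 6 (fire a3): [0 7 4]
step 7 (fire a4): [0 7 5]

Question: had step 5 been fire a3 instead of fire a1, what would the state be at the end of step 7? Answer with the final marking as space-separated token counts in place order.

1 3 5

(re-executing from step 5 with the substitution; state before step 5: [1 3 4])
step 5 (fire a3): [1 3 4]
step 6 (fire a3): [1 3 4]
step 7 (fire a4): [1 3 5]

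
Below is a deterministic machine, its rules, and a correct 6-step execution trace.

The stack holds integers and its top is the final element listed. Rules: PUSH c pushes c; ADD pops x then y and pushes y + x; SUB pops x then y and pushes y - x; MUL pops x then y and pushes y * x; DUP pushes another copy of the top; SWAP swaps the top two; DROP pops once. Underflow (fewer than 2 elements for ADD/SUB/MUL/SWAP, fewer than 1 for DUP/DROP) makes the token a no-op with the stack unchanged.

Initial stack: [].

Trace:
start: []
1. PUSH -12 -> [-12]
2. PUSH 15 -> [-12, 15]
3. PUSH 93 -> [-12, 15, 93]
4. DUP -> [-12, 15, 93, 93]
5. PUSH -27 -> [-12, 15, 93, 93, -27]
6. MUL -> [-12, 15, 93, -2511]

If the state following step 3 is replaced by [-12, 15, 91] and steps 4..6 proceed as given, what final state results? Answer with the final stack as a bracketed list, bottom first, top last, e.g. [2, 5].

[-12, 15, 91, -2457]

state after step 3 := [-12, 15, 91]
4. DUP -> [-12, 15, 91, 91]
5. PUSH -27 -> [-12, 15, 91, 91, -27]
6. MUL -> [-12, 15, 91, -2457]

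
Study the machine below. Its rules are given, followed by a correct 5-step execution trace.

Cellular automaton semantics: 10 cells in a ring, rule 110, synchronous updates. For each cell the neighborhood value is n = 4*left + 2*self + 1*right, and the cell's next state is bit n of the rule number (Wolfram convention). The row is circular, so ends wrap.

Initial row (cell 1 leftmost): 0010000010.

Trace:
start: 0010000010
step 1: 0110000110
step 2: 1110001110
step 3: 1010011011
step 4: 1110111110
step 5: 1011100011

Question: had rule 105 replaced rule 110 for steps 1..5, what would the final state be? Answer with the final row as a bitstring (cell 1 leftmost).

(re-executing steps 1..5 under rule 105; state before step 1: 0010000010)
step 1: 1000111000
step 2: 0010101010
step 3: 1001010100
step 4: 0000101000
step 5: 1110010011

1110010011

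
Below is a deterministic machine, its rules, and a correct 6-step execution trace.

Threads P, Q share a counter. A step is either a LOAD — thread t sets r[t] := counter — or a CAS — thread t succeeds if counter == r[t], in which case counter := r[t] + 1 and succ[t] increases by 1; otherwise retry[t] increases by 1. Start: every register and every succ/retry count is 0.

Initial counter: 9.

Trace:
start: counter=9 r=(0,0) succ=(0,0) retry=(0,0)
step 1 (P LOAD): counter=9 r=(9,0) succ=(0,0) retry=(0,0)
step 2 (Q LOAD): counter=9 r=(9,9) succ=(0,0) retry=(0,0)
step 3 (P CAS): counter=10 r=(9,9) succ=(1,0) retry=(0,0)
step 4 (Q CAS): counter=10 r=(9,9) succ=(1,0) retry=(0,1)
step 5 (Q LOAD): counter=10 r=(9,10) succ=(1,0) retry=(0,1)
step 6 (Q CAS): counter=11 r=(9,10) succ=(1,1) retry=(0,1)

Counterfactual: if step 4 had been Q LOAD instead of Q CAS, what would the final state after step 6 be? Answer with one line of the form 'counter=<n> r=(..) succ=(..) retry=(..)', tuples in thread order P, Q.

counter=11 r=(9,10) succ=(1,1) retry=(0,0)

(re-executing from step 4 with the substitution; state before step 4: counter=10 r=(9,9) succ=(1,0) retry=(0,0))
step 4 (Q LOAD): counter=10 r=(9,10) succ=(1,0) retry=(0,0)
step 5 (Q LOAD): counter=10 r=(9,10) succ=(1,0) retry=(0,0)
step 6 (Q CAS): counter=11 r=(9,10) succ=(1,1) retry=(0,0)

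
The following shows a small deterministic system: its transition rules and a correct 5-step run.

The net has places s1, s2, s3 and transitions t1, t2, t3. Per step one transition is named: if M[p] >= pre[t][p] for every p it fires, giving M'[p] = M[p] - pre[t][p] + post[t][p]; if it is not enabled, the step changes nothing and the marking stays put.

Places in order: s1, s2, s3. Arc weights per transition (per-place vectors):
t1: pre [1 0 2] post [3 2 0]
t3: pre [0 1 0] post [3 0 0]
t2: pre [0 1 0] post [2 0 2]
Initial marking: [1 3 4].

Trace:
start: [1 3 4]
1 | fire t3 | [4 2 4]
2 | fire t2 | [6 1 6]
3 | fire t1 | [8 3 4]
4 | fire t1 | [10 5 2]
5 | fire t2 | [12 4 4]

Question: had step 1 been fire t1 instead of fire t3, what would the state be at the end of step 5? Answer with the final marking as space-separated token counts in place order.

11 7 2

(re-executing from step 1 with the substitution; state before step 1: [1 3 4])
1 | fire t1 | [3 5 2]
2 | fire t2 | [5 4 4]
3 | fire t1 | [7 6 2]
4 | fire t1 | [9 8 0]
5 | fire t2 | [11 7 2]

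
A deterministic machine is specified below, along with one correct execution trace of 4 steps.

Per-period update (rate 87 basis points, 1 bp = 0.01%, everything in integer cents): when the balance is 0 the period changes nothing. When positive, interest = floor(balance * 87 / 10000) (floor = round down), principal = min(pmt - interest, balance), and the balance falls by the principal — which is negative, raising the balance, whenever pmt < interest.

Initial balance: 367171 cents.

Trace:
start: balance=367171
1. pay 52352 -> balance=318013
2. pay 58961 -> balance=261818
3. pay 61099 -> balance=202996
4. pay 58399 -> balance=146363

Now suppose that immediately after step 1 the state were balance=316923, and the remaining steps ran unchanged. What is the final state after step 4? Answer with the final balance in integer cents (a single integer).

state after step 1 := balance=316923
2. pay 58961 -> balance=260719
3. pay 61099 -> balance=201888
4. pay 58399 -> balance=145245

145245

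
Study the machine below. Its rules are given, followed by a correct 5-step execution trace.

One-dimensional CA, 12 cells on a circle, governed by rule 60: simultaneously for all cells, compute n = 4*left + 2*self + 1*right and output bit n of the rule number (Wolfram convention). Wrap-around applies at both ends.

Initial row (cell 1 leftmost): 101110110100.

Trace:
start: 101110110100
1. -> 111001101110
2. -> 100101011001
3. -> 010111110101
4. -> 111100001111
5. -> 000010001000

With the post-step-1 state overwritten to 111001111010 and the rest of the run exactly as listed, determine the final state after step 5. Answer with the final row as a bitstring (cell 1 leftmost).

state after step 1 := 111001111010
2. -> 100101000111
3. -> 010111100100
4. -> 011100010110
5. -> 010010011101

010010011101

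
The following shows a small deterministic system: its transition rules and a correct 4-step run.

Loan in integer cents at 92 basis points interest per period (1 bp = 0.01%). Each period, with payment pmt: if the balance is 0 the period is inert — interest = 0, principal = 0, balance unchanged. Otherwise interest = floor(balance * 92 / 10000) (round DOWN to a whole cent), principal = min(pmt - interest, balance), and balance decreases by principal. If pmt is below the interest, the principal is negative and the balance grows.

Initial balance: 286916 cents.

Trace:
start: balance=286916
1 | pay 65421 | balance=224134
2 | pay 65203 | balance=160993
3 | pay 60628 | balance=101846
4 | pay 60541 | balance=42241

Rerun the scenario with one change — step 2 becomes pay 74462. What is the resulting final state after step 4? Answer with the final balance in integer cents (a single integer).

(re-executing from step 2 with the substitution; state before step 2: balance=224134)
2 | pay 74462 | balance=151734
3 | pay 60628 | balance=92501
4 | pay 60541 | balance=32811

32811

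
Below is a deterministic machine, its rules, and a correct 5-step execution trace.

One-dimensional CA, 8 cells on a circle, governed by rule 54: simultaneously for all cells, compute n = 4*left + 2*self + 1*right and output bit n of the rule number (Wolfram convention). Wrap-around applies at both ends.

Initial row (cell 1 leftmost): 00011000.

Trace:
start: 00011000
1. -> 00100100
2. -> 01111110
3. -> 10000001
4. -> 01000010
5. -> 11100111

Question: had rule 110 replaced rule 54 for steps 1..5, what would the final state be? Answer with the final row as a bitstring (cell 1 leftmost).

10011011

(re-executing steps 1..5 under rule 110; state before step 1: 00011000)
1. -> 00111000
2. -> 01101000
3. -> 11111000
4. -> 10001001
5. -> 10011011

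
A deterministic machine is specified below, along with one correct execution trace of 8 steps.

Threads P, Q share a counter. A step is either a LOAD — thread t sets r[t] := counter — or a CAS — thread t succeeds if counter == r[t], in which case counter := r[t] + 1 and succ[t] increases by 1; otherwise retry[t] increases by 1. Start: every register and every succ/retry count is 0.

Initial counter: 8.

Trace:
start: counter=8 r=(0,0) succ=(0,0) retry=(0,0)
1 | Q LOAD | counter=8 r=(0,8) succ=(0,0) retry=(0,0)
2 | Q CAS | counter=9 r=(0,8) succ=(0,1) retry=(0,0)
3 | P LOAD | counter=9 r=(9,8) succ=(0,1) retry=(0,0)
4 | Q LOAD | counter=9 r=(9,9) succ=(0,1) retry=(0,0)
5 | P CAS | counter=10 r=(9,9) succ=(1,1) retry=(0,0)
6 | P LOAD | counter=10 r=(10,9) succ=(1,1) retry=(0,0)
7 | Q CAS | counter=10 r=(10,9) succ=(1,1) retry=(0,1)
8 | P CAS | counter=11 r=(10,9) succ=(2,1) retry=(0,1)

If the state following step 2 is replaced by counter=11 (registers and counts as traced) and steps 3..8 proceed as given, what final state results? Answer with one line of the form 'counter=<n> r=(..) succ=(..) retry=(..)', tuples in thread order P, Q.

counter=13 r=(12,11) succ=(2,1) retry=(0,1)

state after step 2 := counter=11 r=(0,8) succ=(0,1) retry=(0,0)
3 | P LOAD | counter=11 r=(11,8) succ=(0,1) retry=(0,0)
4 | Q LOAD | counter=11 r=(11,11) succ=(0,1) retry=(0,0)
5 | P CAS | counter=12 r=(11,11) succ=(1,1) retry=(0,0)
6 | P LOAD | counter=12 r=(12,11) succ=(1,1) retry=(0,0)
7 | Q CAS | counter=12 r=(12,11) succ=(1,1) retry=(0,1)
8 | P CAS | counter=13 r=(12,11) succ=(2,1) retry=(0,1)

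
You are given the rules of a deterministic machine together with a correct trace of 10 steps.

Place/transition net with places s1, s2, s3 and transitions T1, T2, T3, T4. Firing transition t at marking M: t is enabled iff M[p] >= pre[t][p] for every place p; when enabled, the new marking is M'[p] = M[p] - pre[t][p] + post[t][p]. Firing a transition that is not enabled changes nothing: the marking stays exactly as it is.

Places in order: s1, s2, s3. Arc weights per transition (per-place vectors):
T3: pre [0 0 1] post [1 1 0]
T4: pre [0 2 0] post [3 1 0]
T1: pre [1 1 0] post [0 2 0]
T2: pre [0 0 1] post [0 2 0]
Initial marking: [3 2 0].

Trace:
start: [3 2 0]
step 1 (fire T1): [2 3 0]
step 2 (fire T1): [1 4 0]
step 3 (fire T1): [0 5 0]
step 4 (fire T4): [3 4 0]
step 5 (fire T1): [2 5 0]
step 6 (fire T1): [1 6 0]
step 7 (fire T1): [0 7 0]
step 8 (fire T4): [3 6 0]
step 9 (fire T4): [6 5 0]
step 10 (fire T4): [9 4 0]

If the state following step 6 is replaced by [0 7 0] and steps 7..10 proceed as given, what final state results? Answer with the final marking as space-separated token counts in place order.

state after step 6 := [0 7 0]
step 7 (fire T1): [0 7 0]
step 8 (fire T4): [3 6 0]
step 9 (fire T4): [6 5 0]
step 10 (fire T4): [9 4 0]

9 4 0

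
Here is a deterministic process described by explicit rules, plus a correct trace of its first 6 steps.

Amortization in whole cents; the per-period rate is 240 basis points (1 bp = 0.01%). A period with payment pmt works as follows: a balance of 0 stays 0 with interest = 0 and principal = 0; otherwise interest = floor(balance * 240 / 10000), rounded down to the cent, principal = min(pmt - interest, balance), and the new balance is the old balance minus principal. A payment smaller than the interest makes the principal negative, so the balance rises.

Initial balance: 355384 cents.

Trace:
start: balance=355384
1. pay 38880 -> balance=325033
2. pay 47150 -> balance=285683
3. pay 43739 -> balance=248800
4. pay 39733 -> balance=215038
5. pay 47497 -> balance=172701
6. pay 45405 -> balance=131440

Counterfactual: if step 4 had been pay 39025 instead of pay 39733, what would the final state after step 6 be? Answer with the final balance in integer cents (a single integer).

132183

(re-executing from step 4 with the substitution; state before step 4: balance=248800)
4. pay 39025 -> balance=215746
5. pay 47497 -> balance=173426
6. pay 45405 -> balance=132183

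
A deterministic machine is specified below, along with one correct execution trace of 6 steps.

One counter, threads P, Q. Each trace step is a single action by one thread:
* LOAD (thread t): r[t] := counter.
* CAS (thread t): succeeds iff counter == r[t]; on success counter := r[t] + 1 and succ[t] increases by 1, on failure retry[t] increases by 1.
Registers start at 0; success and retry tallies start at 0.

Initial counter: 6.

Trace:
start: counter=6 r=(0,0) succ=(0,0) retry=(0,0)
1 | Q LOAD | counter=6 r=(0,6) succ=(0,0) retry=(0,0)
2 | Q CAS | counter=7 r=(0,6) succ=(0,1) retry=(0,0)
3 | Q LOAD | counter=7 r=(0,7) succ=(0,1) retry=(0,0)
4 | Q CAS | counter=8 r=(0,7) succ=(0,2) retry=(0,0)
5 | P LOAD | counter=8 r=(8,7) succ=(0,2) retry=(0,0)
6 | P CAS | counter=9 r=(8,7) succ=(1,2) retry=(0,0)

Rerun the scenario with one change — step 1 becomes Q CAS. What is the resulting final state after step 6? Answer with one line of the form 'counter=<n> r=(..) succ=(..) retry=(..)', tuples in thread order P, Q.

counter=8 r=(7,6) succ=(1,1) retry=(0,2)

(re-executing from step 1 with the substitution; state before step 1: counter=6 r=(0,0) succ=(0,0) retry=(0,0))
1 | Q CAS | counter=6 r=(0,0) succ=(0,0) retry=(0,1)
2 | Q CAS | counter=6 r=(0,0) succ=(0,0) retry=(0,2)
3 | Q LOAD | counter=6 r=(0,6) succ=(0,0) retry=(0,2)
4 | Q CAS | counter=7 r=(0,6) succ=(0,1) retry=(0,2)
5 | P LOAD | counter=7 r=(7,6) succ=(0,1) retry=(0,2)
6 | P CAS | counter=8 r=(7,6) succ=(1,1) retry=(0,2)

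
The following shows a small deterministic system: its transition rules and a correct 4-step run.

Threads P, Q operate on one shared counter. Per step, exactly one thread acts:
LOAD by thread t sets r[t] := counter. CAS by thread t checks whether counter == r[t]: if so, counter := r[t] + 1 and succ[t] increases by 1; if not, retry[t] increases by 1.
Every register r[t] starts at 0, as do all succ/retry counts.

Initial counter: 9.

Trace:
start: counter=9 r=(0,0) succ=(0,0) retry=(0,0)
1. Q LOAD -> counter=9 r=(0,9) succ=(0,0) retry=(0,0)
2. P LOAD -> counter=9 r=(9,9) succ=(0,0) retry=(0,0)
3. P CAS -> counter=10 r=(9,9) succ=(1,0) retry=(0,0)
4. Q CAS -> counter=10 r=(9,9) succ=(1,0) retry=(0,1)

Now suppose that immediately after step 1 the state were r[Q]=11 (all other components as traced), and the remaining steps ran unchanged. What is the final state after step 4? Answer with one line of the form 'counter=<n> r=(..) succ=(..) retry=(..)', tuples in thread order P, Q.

state after step 1 := counter=9 r=(0,11) succ=(0,0) retry=(0,0)
2. P LOAD -> counter=9 r=(9,11) succ=(0,0) retry=(0,0)
3. P CAS -> counter=10 r=(9,11) succ=(1,0) retry=(0,0)
4. Q CAS -> counter=10 r=(9,11) succ=(1,0) retry=(0,1)

counter=10 r=(9,11) succ=(1,0) retry=(0,1)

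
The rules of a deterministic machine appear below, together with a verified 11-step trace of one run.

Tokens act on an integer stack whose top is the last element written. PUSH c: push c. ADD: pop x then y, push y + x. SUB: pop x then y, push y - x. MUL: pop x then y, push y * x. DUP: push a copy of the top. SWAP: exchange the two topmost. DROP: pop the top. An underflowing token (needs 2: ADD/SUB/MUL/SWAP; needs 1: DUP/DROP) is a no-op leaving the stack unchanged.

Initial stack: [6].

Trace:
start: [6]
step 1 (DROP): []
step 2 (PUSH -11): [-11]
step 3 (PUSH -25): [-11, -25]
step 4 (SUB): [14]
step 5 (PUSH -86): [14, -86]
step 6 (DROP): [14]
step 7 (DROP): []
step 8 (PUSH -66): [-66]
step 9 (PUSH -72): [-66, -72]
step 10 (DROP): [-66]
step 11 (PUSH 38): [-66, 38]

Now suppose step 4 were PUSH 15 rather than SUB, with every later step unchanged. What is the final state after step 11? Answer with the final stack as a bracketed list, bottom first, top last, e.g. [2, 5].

[-11, -25, -66, 38]

(re-executing from step 4 with the substitution; state before step 4: [-11, -25])
step 4 (PUSH 15): [-11, -25, 15]
step 5 (PUSH -86): [-11, -25, 15, -86]
step 6 (DROP): [-11, -25, 15]
step 7 (DROP): [-11, -25]
step 8 (PUSH -66): [-11, -25, -66]
step 9 (PUSH -72): [-11, -25, -66, -72]
step 10 (DROP): [-11, -25, -66]
step 11 (PUSH 38): [-11, -25, -66, 38]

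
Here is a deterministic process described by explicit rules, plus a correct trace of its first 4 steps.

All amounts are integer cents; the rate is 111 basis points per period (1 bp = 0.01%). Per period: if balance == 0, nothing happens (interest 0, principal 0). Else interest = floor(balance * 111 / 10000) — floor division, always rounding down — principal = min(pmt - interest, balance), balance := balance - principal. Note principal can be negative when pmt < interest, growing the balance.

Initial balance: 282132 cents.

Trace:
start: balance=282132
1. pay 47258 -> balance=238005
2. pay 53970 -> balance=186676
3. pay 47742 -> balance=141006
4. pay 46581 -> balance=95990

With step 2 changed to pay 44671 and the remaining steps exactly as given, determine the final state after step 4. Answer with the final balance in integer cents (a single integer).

(re-executing from step 2 with the substitution; state before step 2: balance=238005)
2. pay 44671 -> balance=195975
3. pay 47742 -> balance=150408
4. pay 46581 -> balance=105496

105496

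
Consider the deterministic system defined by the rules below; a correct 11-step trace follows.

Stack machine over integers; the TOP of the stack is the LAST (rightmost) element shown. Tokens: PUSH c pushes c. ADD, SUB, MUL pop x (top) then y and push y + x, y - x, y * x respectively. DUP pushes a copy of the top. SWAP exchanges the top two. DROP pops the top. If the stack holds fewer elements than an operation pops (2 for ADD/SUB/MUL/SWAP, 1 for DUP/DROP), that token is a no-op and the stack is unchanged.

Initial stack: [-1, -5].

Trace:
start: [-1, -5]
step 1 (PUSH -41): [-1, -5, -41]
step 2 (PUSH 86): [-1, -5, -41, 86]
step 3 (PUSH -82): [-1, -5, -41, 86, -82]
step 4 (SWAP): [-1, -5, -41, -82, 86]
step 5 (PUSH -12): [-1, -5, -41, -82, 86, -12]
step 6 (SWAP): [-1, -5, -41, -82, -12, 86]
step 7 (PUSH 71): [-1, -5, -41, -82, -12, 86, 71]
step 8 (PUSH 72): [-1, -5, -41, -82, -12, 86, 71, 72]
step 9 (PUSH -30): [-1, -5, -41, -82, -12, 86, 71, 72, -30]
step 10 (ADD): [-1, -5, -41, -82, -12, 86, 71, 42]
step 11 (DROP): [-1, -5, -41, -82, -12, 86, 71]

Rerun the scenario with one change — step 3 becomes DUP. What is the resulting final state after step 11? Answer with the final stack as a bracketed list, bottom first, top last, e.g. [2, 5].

[-1, -5, -41, 86, -12, 86, 71]

(re-executing from step 3 with the substitution; state before step 3: [-1, -5, -41, 86])
step 3 (DUP): [-1, -5, -41, 86, 86]
step 4 (SWAP): [-1, -5, -41, 86, 86]
step 5 (PUSH -12): [-1, -5, -41, 86, 86, -12]
step 6 (SWAP): [-1, -5, -41, 86, -12, 86]
step 7 (PUSH 71): [-1, -5, -41, 86, -12, 86, 71]
step 8 (PUSH 72): [-1, -5, -41, 86, -12, 86, 71, 72]
step 9 (PUSH -30): [-1, -5, -41, 86, -12, 86, 71, 72, -30]
step 10 (ADD): [-1, -5, -41, 86, -12, 86, 71, 42]
step 11 (DROP): [-1, -5, -41, 86, -12, 86, 71]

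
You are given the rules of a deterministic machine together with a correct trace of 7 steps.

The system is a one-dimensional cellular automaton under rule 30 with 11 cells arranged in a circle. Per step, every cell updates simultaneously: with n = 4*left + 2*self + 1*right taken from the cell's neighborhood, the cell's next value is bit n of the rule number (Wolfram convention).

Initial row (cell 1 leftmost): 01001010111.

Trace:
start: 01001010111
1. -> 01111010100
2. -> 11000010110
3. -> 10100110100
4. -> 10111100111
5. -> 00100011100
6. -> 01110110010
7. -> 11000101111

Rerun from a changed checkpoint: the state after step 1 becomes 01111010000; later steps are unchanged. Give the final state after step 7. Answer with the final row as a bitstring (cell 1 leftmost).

10110101011

state after step 1 := 01111010000
2. -> 11000011000
3. -> 10100110101
4. -> 00111100101
5. -> 11100011101
6. -> 00010110001
7. -> 10110101011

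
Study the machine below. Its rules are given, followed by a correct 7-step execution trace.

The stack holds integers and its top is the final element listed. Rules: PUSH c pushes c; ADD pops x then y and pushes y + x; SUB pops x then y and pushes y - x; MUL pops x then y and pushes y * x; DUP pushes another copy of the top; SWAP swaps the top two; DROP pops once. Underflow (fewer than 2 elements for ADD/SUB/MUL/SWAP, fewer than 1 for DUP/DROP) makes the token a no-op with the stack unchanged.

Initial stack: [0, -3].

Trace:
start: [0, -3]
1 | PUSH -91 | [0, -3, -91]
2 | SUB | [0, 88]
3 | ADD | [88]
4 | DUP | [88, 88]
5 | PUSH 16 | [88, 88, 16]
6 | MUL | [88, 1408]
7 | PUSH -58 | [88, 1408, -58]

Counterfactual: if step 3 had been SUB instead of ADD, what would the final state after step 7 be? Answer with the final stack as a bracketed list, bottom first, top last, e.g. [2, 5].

[-88, -1408, -58]

(re-executing from step 3 with the substitution; state before step 3: [0, 88])
3 | SUB | [-88]
4 | DUP | [-88, -88]
5 | PUSH 16 | [-88, -88, 16]
6 | MUL | [-88, -1408]
7 | PUSH -58 | [-88, -1408, -58]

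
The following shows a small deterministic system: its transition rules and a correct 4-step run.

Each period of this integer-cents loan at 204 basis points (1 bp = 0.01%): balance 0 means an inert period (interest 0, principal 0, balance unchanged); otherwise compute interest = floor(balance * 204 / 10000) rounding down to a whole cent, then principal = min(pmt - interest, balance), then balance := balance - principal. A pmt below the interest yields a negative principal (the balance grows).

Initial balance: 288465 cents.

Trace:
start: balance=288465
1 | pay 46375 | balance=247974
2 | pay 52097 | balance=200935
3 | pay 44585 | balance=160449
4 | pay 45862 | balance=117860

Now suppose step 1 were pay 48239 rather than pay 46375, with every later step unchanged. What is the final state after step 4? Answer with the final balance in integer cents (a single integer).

(re-executing from step 1 with the substitution; state before step 1: balance=288465)
1 | pay 48239 | balance=246110
2 | pay 52097 | balance=199033
3 | pay 44585 | balance=158508
4 | pay 45862 | balance=115879

115879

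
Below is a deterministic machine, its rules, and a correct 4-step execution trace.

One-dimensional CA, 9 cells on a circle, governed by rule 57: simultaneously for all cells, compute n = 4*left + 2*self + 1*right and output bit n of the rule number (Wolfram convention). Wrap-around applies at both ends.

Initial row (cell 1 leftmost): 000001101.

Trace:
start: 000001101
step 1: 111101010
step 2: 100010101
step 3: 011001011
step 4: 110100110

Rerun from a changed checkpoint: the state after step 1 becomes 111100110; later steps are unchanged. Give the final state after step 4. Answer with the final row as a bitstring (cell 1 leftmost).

110100110

state after step 1 := 111100110
step 2: 100010101
step 3: 011001011
step 4: 110100110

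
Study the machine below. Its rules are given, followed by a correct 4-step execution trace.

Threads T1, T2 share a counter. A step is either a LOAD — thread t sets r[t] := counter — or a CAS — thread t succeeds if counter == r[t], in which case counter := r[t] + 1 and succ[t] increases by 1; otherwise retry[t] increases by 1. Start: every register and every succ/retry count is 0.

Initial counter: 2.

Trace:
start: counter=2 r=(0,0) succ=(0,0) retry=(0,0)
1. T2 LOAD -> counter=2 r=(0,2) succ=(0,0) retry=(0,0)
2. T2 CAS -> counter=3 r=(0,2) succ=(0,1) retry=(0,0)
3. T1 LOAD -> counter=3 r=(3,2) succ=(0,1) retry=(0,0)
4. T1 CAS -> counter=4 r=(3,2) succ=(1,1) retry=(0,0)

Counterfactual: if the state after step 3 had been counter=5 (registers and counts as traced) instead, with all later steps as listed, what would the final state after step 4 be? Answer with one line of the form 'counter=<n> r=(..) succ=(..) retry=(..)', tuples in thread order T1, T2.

state after step 3 := counter=5 r=(3,2) succ=(0,1) retry=(0,0)
4. T1 CAS -> counter=5 r=(3,2) succ=(0,1) retry=(1,0)

counter=5 r=(3,2) succ=(0,1) retry=(1,0)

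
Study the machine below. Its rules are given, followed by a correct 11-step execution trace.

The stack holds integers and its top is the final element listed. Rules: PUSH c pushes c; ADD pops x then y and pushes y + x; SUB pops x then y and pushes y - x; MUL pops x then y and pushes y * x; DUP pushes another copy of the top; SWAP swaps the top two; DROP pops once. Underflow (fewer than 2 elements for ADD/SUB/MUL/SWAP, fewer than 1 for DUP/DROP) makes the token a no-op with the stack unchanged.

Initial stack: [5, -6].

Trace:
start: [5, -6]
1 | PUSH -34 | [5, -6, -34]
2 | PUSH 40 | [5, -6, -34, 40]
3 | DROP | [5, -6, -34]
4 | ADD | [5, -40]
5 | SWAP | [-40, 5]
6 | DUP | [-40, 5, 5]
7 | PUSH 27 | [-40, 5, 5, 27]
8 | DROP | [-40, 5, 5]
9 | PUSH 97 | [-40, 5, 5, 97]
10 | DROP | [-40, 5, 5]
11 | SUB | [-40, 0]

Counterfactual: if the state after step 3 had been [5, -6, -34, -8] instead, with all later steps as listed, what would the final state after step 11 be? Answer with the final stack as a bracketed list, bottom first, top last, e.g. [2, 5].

[5, -42, 0]

state after step 3 := [5, -6, -34, -8]
4 | ADD | [5, -6, -42]
5 | SWAP | [5, -42, -6]
6 | DUP | [5, -42, -6, -6]
7 | PUSH 27 | [5, -42, -6, -6, 27]
8 | DROP | [5, -42, -6, -6]
9 | PUSH 97 | [5, -42, -6, -6, 97]
10 | DROP | [5, -42, -6, -6]
11 | SUB | [5, -42, 0]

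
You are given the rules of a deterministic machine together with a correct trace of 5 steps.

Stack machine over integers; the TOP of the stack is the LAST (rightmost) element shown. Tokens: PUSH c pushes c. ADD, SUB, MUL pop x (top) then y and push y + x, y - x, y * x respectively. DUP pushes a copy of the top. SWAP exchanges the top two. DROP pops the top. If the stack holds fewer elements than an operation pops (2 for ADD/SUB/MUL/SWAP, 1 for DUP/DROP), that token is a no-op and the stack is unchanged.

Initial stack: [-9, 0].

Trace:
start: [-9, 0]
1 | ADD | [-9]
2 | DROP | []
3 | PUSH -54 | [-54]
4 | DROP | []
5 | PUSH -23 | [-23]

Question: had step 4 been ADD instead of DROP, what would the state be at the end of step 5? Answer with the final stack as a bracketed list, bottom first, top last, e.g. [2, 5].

(re-executing from step 4 with the substitution; state before step 4: [-54])
4 | ADD | [-54]
5 | PUSH -23 | [-54, -23]

[-54, -23]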